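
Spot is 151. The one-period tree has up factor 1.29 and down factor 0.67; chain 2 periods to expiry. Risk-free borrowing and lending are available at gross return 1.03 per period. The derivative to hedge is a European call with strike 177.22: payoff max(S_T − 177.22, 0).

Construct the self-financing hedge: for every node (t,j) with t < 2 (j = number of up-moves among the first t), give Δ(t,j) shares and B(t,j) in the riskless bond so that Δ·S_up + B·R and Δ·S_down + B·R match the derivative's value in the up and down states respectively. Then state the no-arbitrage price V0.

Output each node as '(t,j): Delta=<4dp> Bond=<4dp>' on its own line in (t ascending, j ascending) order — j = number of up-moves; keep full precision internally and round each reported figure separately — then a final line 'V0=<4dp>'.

(0,0): Delta=0.4459 Bond=-43.8024
(1,0): Delta=0.0000 Bond=0.0000
(1,1): Delta=0.6132 Bond=-77.7006
V0=23.5356

Under the risk-neutral measure, an up-move has probability p* = (R−d)/(u−d) = 0.5806 and values discount at R = 1.03.
At expiry t=2: V(2,0)=0.0000, V(2,1)=0.0000, V(2,2)=74.0591
Node (1,0) S=101.1700: V=(p*·0.0000+(1−p*)·0.0000)/1.03=0.0000; Δ=(0.0000−0.0000)/(130.5093−67.7839)=0.0000; B=V−Δ·S=0.0000
Node (1,1) S=194.7900: V=(p*·74.0591+(1−p*)·0.0000)/1.03=41.7496; Δ=(74.0591−0.0000)/(251.2791−130.5093)=0.6132; B=V−Δ·S=-77.7006
Node (0,0) S=151.0000: V=(p*·41.7496+(1−p*)·0.0000)/1.03=23.5356; Δ=(41.7496−0.0000)/(194.7900−101.1700)=0.4459; B=V−Δ·S=-43.8024
The time-0 hedge costs 23.5356, which is the no-arbitrage price.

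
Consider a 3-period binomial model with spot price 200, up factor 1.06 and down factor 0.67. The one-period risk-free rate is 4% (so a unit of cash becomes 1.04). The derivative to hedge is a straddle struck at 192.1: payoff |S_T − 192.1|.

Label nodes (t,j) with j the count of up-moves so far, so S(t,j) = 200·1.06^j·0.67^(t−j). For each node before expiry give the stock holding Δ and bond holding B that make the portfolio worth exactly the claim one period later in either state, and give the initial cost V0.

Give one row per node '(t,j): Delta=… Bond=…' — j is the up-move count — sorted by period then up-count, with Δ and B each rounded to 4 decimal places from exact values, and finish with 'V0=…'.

No-arbitrage ⇒ martingale measure with p* = (R−d)/(u−d) = 0.9487.
Payoff layer (t=3): V(3,0)=131.9474, V(3,1)=96.9332, V(3,2)=41.5376, V(3,3)=46.1032
(2,0): S=89.7800. Δ = (V_up−V_dn)/(S_up−S_dn) = (96.9332−131.9474)/(95.1668−60.1526) = -1.0000. V = [p*·96.9332 + (1−p*)·131.9474]/1.04 = 94.9315. B = V − Δ·S = 184.7115.
(2,1): S=142.0400. Δ = (V_up−V_dn)/(S_up−S_dn) = (41.5376−96.9332)/(150.5624−95.1668) = -1.0000. V = [p*·41.5376 + (1−p*)·96.9332]/1.04 = 42.6715. B = V − Δ·S = 184.7115.
(2,2): S=224.7200. Δ = (V_up−V_dn)/(S_up−S_dn) = (46.1032−41.5376)/(238.2032−150.5624) = 0.0521. V = [p*·46.1032 + (1−p*)·41.5376]/1.04 = 44.1049. B = V − Δ·S = 32.3982.
(1,0): S=134.0000. Δ = (V_up−V_dn)/(S_up−S_dn) = (42.6715−94.9315)/(142.0400−89.7800) = -1.0000. V = [p*·42.6715 + (1−p*)·94.9315]/1.04 = 43.6072. B = V − Δ·S = 177.6072.
(1,1): S=212.0000. Δ = (V_up−V_dn)/(S_up−S_dn) = (44.1049−42.6715)/(224.7200−142.0400) = 0.0173. V = [p*·44.1049 + (1−p*)·42.6715]/1.04 = 42.3379. B = V − Δ·S = 38.6626.
(0,0): S=200.0000. Δ = (V_up−V_dn)/(S_up−S_dn) = (42.3379−43.6072)/(212.0000−134.0000) = -0.0163. V = [p*·42.3379 + (1−p*)·43.6072]/1.04 = 40.7721. B = V − Δ·S = 44.0269.
Check: Δ(0,0)·S0 + B(0,0) = 40.7721 = V0.

(0,0): Delta=-0.0163 Bond=44.0269
(1,0): Delta=-1.0000 Bond=177.6072
(1,1): Delta=0.0173 Bond=38.6626
(2,0): Delta=-1.0000 Bond=184.7115
(2,1): Delta=-1.0000 Bond=184.7115
(2,2): Delta=0.0521 Bond=32.3982
V0=40.7721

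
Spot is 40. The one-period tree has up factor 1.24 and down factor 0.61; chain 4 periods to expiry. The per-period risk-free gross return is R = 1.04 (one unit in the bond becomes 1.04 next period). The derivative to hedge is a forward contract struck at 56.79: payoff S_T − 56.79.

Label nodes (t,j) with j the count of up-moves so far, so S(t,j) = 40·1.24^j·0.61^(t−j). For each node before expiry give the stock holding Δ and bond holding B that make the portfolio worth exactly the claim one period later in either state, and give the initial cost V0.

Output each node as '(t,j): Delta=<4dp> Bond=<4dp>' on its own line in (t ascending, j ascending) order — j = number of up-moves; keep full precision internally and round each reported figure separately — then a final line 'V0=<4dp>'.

Risk-neutral probability p* = (R−d)/(u−d) = (1.04−0.61)/(1.24−0.61) = 0.6825.
Terminal values V(4,·): V(4,0)=-51.2517, V(4,1)=-45.5317, V(4,2)=-33.9044, V(4,3)=-10.2684, V(4,4)=37.7786
(3,0): S=9.0792. Δ = (V_up−V_dn)/(S_up−S_dn) = (-45.5317−-51.2517)/(11.2583−5.5383) = 1.0000. V = [p*·-45.5317 + (1−p*)·-51.2517]/1.04 = -45.5265. B = V − Δ·S = -54.6058.
(3,1): S=18.4562. Δ = (V_up−V_dn)/(S_up−S_dn) = (-33.9044−-45.5317)/(22.8856−11.2583) = 1.0000. V = [p*·-33.9044 + (1−p*)·-45.5317]/1.04 = -36.1496. B = V − Δ·S = -54.6058.
(3,2): S=37.5174. Δ = (V_up−V_dn)/(S_up−S_dn) = (-10.2684−-33.9044)/(46.5216−22.8856) = 1.0000. V = [p*·-10.2684 + (1−p*)·-33.9044]/1.04 = -17.0883. B = V − Δ·S = -54.6058.
(3,3): S=76.2650. Δ = (V_up−V_dn)/(S_up−S_dn) = (37.7786−-10.2684)/(94.5686−46.5216) = 1.0000. V = [p*·37.7786 + (1−p*)·-10.2684]/1.04 = 21.6592. B = V − Δ·S = -54.6058.
(2,0): S=14.8840. Δ = (V_up−V_dn)/(S_up−S_dn) = (-36.1496−-45.5265)/(18.4562−9.0792) = 1.0000. V = [p*·-36.1496 + (1−p*)·-45.5265]/1.04 = -37.6215. B = V − Δ·S = -52.5055.
(2,1): S=30.2560. Δ = (V_up−V_dn)/(S_up−S_dn) = (-17.0883−-36.1496)/(37.5174−18.4562) = 1.0000. V = [p*·-17.0883 + (1−p*)·-36.1496]/1.04 = -22.2495. B = V − Δ·S = -52.5055.
(2,2): S=61.5040. Δ = (V_up−V_dn)/(S_up−S_dn) = (21.6592−-17.0883)/(76.2650−37.5174) = 1.0000. V = [p*·21.6592 + (1−p*)·-17.0883]/1.04 = 8.9985. B = V − Δ·S = -52.5055.
(1,0): S=24.4000. Δ = (V_up−V_dn)/(S_up−S_dn) = (-22.2495−-37.6215)/(30.2560−14.8840) = 1.0000. V = [p*·-22.2495 + (1−p*)·-37.6215]/1.04 = -26.0861. B = V − Δ·S = -50.4861.
(1,1): S=49.6000. Δ = (V_up−V_dn)/(S_up−S_dn) = (8.9985−-22.2495)/(61.5040−30.2560) = 1.0000. V = [p*·8.9985 + (1−p*)·-22.2495]/1.04 = -0.8861. B = V − Δ·S = -50.4861.
(0,0): S=40.0000. Δ = (V_up−V_dn)/(S_up−S_dn) = (-0.8861−-26.0861)/(49.6000−24.4000) = 1.0000. V = [p*·-0.8861 + (1−p*)·-26.0861]/1.04 = -8.5443. B = V − Δ·S = -48.5443.
The time-0 hedge costs -8.5443, which is the no-arbitrage price.

(0,0): Delta=1.0000 Bond=-48.5443
(1,0): Delta=1.0000 Bond=-50.4861
(1,1): Delta=1.0000 Bond=-50.4861
(2,0): Delta=1.0000 Bond=-52.5055
(2,1): Delta=1.0000 Bond=-52.5055
(2,2): Delta=1.0000 Bond=-52.5055
(3,0): Delta=1.0000 Bond=-54.6058
(3,1): Delta=1.0000 Bond=-54.6058
(3,2): Delta=1.0000 Bond=-54.6058
(3,3): Delta=1.0000 Bond=-54.6058
V0=-8.5443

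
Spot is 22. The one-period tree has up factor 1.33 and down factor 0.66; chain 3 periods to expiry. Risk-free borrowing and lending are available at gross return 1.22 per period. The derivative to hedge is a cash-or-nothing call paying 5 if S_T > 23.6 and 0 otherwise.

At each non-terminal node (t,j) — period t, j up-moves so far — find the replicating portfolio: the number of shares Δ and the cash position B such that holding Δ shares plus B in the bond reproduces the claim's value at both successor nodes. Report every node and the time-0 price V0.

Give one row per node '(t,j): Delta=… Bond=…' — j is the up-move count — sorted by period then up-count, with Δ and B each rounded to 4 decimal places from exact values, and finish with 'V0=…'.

No-arbitrage ⇒ martingale measure with p* = (R−d)/(u−d) = 0.8358.
Payoff layer (t=3): V(3,0)=0.0000, V(3,1)=0.0000, V(3,2)=5.0000, V(3,3)=5.0000
  t=2,j=0: stock 9.5832 → up 12.7457 (V=0.0000), down 6.3249 (V=0.0000). Price 0.0000; hedge Δ=0.0000, bond B=0.0000.
  t=2,j=1: stock 19.3116 → up 25.6844 (V=5.0000), down 12.7457 (V=0.0000). Price 3.4255; hedge Δ=0.3864, bond B=-4.0372.
  t=2,j=2: stock 38.9158 → up 51.7580 (V=5.0000), down 25.6844 (V=5.0000). Price 4.0984; hedge Δ=0.0000, bond B=4.0984.
  t=1,j=0: stock 14.5200 → up 19.3116 (V=3.4255), down 9.5832 (V=0.0000). Price 2.3468; hedge Δ=0.3521, bond B=-2.7659.
  t=1,j=1: stock 29.2600 → up 38.9158 (V=4.0984), down 19.3116 (V=3.4255). Price 3.2688; hedge Δ=0.0343, bond B=2.2645.
  t=0,j=0: stock 22.0000 → up 29.2600 (V=3.2688), down 14.5200 (V=2.3468). Price 2.5552; hedge Δ=0.0625, bond B=1.1792.
Check: Δ(0,0)·S0 + B(0,0) = 2.5552 = V0.

(0,0): Delta=0.0625 Bond=1.1792
(1,0): Delta=0.3521 Bond=-2.7659
(1,1): Delta=0.0343 Bond=2.2645
(2,0): Delta=0.0000 Bond=0.0000
(2,1): Delta=0.3864 Bond=-4.0372
(2,2): Delta=0.0000 Bond=4.0984
V0=2.5552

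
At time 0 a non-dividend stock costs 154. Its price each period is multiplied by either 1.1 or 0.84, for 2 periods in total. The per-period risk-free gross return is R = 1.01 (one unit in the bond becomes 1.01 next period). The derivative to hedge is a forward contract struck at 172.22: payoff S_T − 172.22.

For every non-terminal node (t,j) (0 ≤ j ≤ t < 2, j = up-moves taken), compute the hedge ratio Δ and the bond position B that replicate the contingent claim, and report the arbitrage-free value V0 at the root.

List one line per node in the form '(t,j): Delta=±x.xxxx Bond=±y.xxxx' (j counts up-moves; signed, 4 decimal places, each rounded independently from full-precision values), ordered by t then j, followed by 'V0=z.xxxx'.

(0,0): Delta=1.0000 Bond=-168.8266
(1,0): Delta=1.0000 Bond=-170.5149
(1,1): Delta=1.0000 Bond=-170.5149
V0=-14.8266

The replicating-portfolio and risk-neutral prices coincide; use p* = (1.01−0.84)/(1.1−0.84) = 0.6538 for the latter.
Terminal values V(2,·): V(2,0)=-63.5576, V(2,1)=-29.9240, V(2,2)=14.1200
Node (1,0) S=129.3600: V=(p*·-29.9240+(1−p*)·-63.5576)/1.01=-41.1549; Δ=(-29.9240−-63.5576)/(142.2960−108.6624)=1.0000; B=V−Δ·S=-170.5149
Node (1,1) S=169.4000: V=(p*·14.1200+(1−p*)·-29.9240)/1.01=-1.1149; Δ=(14.1200−-29.9240)/(186.3400−142.2960)=1.0000; B=V−Δ·S=-170.5149
Node (0,0) S=154.0000: V=(p*·-1.1149+(1−p*)·-41.1549)/1.01=-14.8266; Δ=(-1.1149−-41.1549)/(169.4000−129.3600)=1.0000; B=V−Δ·S=-168.8266
Self-financing check: at every node Δ·S+B equals the discounted successor values.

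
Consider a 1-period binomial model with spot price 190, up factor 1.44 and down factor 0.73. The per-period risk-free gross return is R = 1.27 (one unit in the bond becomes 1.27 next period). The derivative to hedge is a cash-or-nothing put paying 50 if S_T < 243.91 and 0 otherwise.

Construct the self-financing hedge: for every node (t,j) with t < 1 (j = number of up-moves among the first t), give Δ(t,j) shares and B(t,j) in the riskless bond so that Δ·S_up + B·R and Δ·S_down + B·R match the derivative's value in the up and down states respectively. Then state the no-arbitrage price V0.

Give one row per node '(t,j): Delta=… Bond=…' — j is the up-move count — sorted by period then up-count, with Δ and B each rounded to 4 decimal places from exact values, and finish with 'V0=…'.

(0,0): Delta=-0.3706 Bond=79.8492
V0=9.4266

The replicating-portfolio and risk-neutral prices coincide; use p* = (1.27−0.73)/(1.44−0.73) = 0.7606 for the latter.
Terminal payoffs: V(1,0)=50.0000, V(1,1)=0.0000
(0,0): S=190.0000. Δ = (V_up−V_dn)/(S_up−S_dn) = (0.0000−50.0000)/(273.6000−138.7000) = -0.3706. V = [p*·0.0000 + (1−p*)·50.0000]/1.27 = 9.4266. B = V − Δ·S = 79.8492.
Root portfolio cost Δ·190+B reproduces V0=9.4266.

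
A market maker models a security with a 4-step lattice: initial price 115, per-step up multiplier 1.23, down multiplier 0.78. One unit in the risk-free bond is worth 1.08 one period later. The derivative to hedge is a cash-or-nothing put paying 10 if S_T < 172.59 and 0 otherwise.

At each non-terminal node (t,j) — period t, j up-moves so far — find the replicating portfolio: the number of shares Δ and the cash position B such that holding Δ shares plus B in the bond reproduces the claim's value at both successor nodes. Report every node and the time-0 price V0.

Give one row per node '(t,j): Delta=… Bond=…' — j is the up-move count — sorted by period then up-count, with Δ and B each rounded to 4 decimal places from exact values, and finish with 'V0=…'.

The replicating-portfolio and risk-neutral prices coincide; use p* = (1.08−0.78)/(1.23−0.78) = 0.6667 for the latter.
At expiry t=4: V(4,0)=10.0000, V(4,1)=10.0000, V(4,2)=10.0000, V(4,3)=10.0000, V(4,4)=0.0000
(3,0): S=54.5735. Δ = (V_up−V_dn)/(S_up−S_dn) = (10.0000−10.0000)/(67.1254−42.5673) = 0.0000. V = [p*·10.0000 + (1−p*)·10.0000]/1.08 = 9.2593. B = V − Δ·S = 9.2593.
(3,1): S=86.0582. Δ = (V_up−V_dn)/(S_up−S_dn) = (10.0000−10.0000)/(105.8516−67.1254) = 0.0000. V = [p*·10.0000 + (1−p*)·10.0000]/1.08 = 9.2593. B = V − Δ·S = 9.2593.
(3,2): S=135.7071. Δ = (V_up−V_dn)/(S_up−S_dn) = (10.0000−10.0000)/(166.9198−105.8516) = 0.0000. V = [p*·10.0000 + (1−p*)·10.0000]/1.08 = 9.2593. B = V − Δ·S = 9.2593.
(3,3): S=213.9997. Δ = (V_up−V_dn)/(S_up−S_dn) = (0.0000−10.0000)/(263.2196−166.9198) = -0.1038. V = [p*·0.0000 + (1−p*)·10.0000]/1.08 = 3.0864. B = V − Δ·S = 25.3086.
(2,0): S=69.9660. Δ = (V_up−V_dn)/(S_up−S_dn) = (9.2593−9.2593)/(86.0582−54.5735) = 0.0000. V = [p*·9.2593 + (1−p*)·9.2593]/1.08 = 8.5734. B = V − Δ·S = 8.5734.
(2,1): S=110.3310. Δ = (V_up−V_dn)/(S_up−S_dn) = (9.2593−9.2593)/(135.7071−86.0582) = 0.0000. V = [p*·9.2593 + (1−p*)·9.2593]/1.08 = 8.5734. B = V − Δ·S = 8.5734.
(2,2): S=173.9835. Δ = (V_up−V_dn)/(S_up−S_dn) = (3.0864−9.2593)/(213.9997−135.7071) = -0.0788. V = [p*·3.0864 + (1−p*)·9.2593]/1.08 = 4.7630. B = V − Δ·S = 18.4804.
(1,0): S=89.7000. Δ = (V_up−V_dn)/(S_up−S_dn) = (8.5734−8.5734)/(110.3310−69.9660) = 0.0000. V = [p*·8.5734 + (1−p*)·8.5734]/1.08 = 7.9383. B = V − Δ·S = 7.9383.
(1,1): S=141.4500. Δ = (V_up−V_dn)/(S_up−S_dn) = (4.7630−8.5734)/(173.9835−110.3310) = -0.0599. V = [p*·4.7630 + (1−p*)·8.5734]/1.08 = 5.5862. B = V − Δ·S = 14.0538.
(0,0): S=115.0000. Δ = (V_up−V_dn)/(S_up−S_dn) = (5.5862−7.9383)/(141.4500−89.7000) = -0.0455. V = [p*·5.5862 + (1−p*)·7.9383]/1.08 = 5.8984. B = V − Δ·S = 11.1253.
The time-0 hedge costs 5.8984, which is the no-arbitrage price.

(0,0): Delta=-0.0455 Bond=11.1253
(1,0): Delta=0.0000 Bond=7.9383
(1,1): Delta=-0.0599 Bond=14.0538
(2,0): Delta=0.0000 Bond=8.5734
(2,1): Delta=0.0000 Bond=8.5734
(2,2): Delta=-0.0788 Bond=18.4804
(3,0): Delta=0.0000 Bond=9.2593
(3,1): Delta=0.0000 Bond=9.2593
(3,2): Delta=0.0000 Bond=9.2593
(3,3): Delta=-0.1038 Bond=25.3086
V0=5.8984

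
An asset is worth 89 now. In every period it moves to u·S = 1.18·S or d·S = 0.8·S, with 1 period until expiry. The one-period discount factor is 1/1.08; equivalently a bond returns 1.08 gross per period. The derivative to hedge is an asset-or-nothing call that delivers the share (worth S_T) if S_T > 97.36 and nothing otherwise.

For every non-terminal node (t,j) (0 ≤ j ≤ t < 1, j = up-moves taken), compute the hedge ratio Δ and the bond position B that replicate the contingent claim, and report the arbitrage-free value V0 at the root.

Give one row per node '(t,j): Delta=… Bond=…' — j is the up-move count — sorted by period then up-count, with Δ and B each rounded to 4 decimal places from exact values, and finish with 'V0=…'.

(0,0): Delta=3.1053 Bond=-204.7173
V0=71.6511

No-arbitrage ⇒ martingale measure with p* = (R−d)/(u−d) = 0.7368.
Payoff layer (t=1): V(1,0)=0.0000, V(1,1)=105.0200
(0,0): S=89.0000. Δ = (V_up−V_dn)/(S_up−S_dn) = (105.0200−0.0000)/(105.0200−71.2000) = 3.1053. V = [p*·105.0200 + (1−p*)·0.0000]/1.08 = 71.6511. B = V − Δ·S = -204.7173.
Self-financing check: at every node Δ·S+B equals the discounted successor values.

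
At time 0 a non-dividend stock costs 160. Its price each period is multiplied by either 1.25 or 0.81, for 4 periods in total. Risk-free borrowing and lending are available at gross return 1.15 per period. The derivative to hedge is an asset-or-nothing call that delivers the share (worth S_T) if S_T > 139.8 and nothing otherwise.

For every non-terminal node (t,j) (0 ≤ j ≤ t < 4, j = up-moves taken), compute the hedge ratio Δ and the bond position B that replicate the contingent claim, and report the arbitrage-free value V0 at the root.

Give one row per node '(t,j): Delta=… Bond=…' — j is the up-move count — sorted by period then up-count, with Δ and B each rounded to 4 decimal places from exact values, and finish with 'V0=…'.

(0,0): Delta=1.1148 Bond=-20.6725
(1,0): Delta=1.4694 Bond=-69.7353
(1,1): Delta=1.0472 Bond=-10.2552
(2,0): Delta=2.3861 Bond=-176.4302
(2,1): Delta=1.2947 Bond=-51.8912
(2,2): Delta=1.0000 Bond=0.0000
(3,0): Delta=0.0000 Bond=0.0000
(3,1): Delta=2.8409 Bond=-262.5697
(3,2): Delta=1.0000 Bond=0.0000
(3,3): Delta=1.0000 Bond=0.0000
V0=157.6899

Risk-neutral probability p* = (R−d)/(u−d) = (1.15−0.81)/(1.25−0.81) = 0.7727.
Terminal payoffs: V(4,0)=0.0000, V(4,1)=0.0000, V(4,2)=164.0250, V(4,3)=253.1250, V(4,4)=390.6250
Node (3,0) S=85.0306: V=(p*·0.0000+(1−p*)·0.0000)/1.15=0.0000; Δ=(0.0000−0.0000)/(106.2882−68.8748)=0.0000; B=V−Δ·S=0.0000
Node (3,1) S=131.2200: V=(p*·164.0250+(1−p*)·0.0000)/1.15=110.2144; Δ=(164.0250−0.0000)/(164.0250−106.2882)=2.8409; B=V−Δ·S=-262.5697
Node (3,2) S=202.5000: V=(p*·253.1250+(1−p*)·164.0250)/1.15=202.5000; Δ=(253.1250−164.0250)/(253.1250−164.0250)=1.0000; B=V−Δ·S=0.0000
Node (3,3) S=312.5000: V=(p*·390.6250+(1−p*)·253.1250)/1.15=312.5000; Δ=(390.6250−253.1250)/(390.6250−253.1250)=1.0000; B=V−Δ·S=0.0000
Node (2,0) S=104.9760: V=(p*·110.2144+(1−p*)·0.0000)/1.15=74.0571; Δ=(110.2144−0.0000)/(131.2200−85.0306)=2.3861; B=V−Δ·S=-176.4302
Node (2,1) S=162.0000: V=(p*·202.5000+(1−p*)·110.2144)/1.15=157.8487; Δ=(202.5000−110.2144)/(202.5000−131.2200)=1.2947; B=V−Δ·S=-51.8912
Node (2,2) S=250.0000: V=(p*·312.5000+(1−p*)·202.5000)/1.15=250.0000; Δ=(312.5000−202.5000)/(312.5000−202.5000)=1.0000; B=V−Δ·S=0.0000
Node (1,0) S=129.6000: V=(p*·157.8487+(1−p*)·74.0571)/1.15=120.7001; Δ=(157.8487−74.0571)/(162.0000−104.9760)=1.4694; B=V−Δ·S=-69.7353
Node (1,1) S=200.0000: V=(p*·250.0000+(1−p*)·157.8487)/1.15=199.1796; Δ=(250.0000−157.8487)/(250.0000−162.0000)=1.0472; B=V−Δ·S=-10.2552
Node (0,0) S=160.0000: V=(p*·199.1796+(1−p*)·120.7001)/1.15=157.6899; Δ=(199.1796−120.7001)/(200.0000−129.6000)=1.1148; B=V−Δ·S=-20.6725
Each (Δ,B) replicates both successor values, so the strategy is self-financing and V0 is arbitrage-free.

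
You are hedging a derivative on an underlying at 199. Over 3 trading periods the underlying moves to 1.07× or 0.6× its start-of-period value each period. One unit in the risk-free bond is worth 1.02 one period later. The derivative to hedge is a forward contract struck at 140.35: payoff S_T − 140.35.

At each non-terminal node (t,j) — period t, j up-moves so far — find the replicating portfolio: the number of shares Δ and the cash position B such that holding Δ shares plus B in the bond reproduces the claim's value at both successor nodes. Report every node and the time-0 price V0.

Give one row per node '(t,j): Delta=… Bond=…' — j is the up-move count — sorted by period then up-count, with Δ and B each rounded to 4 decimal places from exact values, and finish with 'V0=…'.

No-arbitrage ⇒ martingale measure with p* = (R−d)/(u−d) = 0.8936.
Terminal payoffs: V(3,0)=-97.3660, V(3,1)=-63.6952, V(3,2)=-3.6489, V(3,3)=103.4336
  t=2,j=0: stock 71.6400 → up 76.6548 (V=-63.6952), down 42.9840 (V=-97.3660). Price -65.9580; hedge Δ=1.0000, bond B=-137.5980.
  t=2,j=1: stock 127.7580 → up 136.7011 (V=-3.6489), down 76.6548 (V=-63.6952). Price -9.8400; hedge Δ=1.0000, bond B=-137.5980.
  t=2,j=2: stock 227.8351 → up 243.7836 (V=103.4336), down 136.7011 (V=-3.6489). Price 90.2371; hedge Δ=1.0000, bond B=-137.5980.
  t=1,j=0: stock 119.4000 → up 127.7580 (V=-9.8400), down 71.6400 (V=-65.9580). Price -15.5000; hedge Δ=1.0000, bond B=-134.9000.
  t=1,j=1: stock 212.9300 → up 227.8351 (V=90.2371), down 127.7580 (V=-9.8400). Price 78.0300; hedge Δ=1.0000, bond B=-134.9000.
  t=0,j=0: stock 199.0000 → up 212.9300 (V=78.0300), down 119.4000 (V=-15.5000). Price 66.7451; hedge Δ=1.0000, bond B=-132.2549.
The time-0 hedge costs 66.7451, which is the no-arbitrage price.

(0,0): Delta=1.0000 Bond=-132.2549
(1,0): Delta=1.0000 Bond=-134.9000
(1,1): Delta=1.0000 Bond=-134.9000
(2,0): Delta=1.0000 Bond=-137.5980
(2,1): Delta=1.0000 Bond=-137.5980
(2,2): Delta=1.0000 Bond=-137.5980
V0=66.7451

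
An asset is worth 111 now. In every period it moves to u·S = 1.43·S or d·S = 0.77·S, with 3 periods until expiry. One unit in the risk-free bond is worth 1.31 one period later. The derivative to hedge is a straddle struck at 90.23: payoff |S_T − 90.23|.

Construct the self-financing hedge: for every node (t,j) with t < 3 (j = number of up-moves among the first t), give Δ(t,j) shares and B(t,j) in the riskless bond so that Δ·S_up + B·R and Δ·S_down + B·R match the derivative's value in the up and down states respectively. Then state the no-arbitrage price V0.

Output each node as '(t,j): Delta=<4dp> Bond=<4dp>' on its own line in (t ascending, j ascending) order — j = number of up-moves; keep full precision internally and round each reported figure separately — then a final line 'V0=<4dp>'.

(0,0): Delta=0.9792 Bond=-37.6158
(1,0): Delta=0.8054 Bond=-34.4185
(1,1): Delta=1.0000 Bond=-52.5785
(2,0): Delta=-0.8213 Bond=61.9651
(2,1): Delta=1.0000 Bond=-68.8779
(2,2): Delta=1.0000 Bond=-68.8779
V0=71.0752

Risk-neutral probability p* = (R−d)/(u−d) = (1.31−0.77)/(1.43−0.77) = 0.8182.
Terminal values V(3,·): V(3,0)=39.5548, V(3,1)=3.8810, V(3,2)=84.5476, V(3,3)=234.3570
(2,0): S=65.8119. Δ = (V_up−V_dn)/(S_up−S_dn) = (3.8810−39.5548)/(94.1110−50.6752) = -0.8213. V = [p*·3.8810 + (1−p*)·39.5548]/1.31 = 7.9139. B = V − Δ·S = 61.9651.
(2,1): S=122.2221. Δ = (V_up−V_dn)/(S_up−S_dn) = (84.5476−3.8810)/(174.7776−94.1110) = 1.0000. V = [p*·84.5476 + (1−p*)·3.8810]/1.31 = 53.3442. B = V − Δ·S = -68.8779.
(2,2): S=226.9839. Δ = (V_up−V_dn)/(S_up−S_dn) = (234.3570−84.5476)/(324.5870−174.7776) = 1.0000. V = [p*·234.3570 + (1−p*)·84.5476]/1.31 = 158.1060. B = V − Δ·S = -68.8779.
(1,0): S=85.4700. Δ = (V_up−V_dn)/(S_up−S_dn) = (53.3442−7.9139)/(122.2221−65.8119) = 0.8054. V = [p*·53.3442 + (1−p*)·7.9139]/1.31 = 34.4154. B = V − Δ·S = -34.4185.
(1,1): S=158.7300. Δ = (V_up−V_dn)/(S_up−S_dn) = (158.1060−53.3442)/(226.9839−122.2221) = 1.0000. V = [p*·158.1060 + (1−p*)·53.3442]/1.31 = 106.1515. B = V − Δ·S = -52.5785.
(0,0): S=111.0000. Δ = (V_up−V_dn)/(S_up−S_dn) = (106.1515−34.4154)/(158.7300−85.4700) = 0.9792. V = [p*·106.1515 + (1−p*)·34.4154]/1.31 = 71.0752. B = V − Δ·S = -37.6158.
Check: Δ(0,0)·S0 + B(0,0) = 71.0752 = V0.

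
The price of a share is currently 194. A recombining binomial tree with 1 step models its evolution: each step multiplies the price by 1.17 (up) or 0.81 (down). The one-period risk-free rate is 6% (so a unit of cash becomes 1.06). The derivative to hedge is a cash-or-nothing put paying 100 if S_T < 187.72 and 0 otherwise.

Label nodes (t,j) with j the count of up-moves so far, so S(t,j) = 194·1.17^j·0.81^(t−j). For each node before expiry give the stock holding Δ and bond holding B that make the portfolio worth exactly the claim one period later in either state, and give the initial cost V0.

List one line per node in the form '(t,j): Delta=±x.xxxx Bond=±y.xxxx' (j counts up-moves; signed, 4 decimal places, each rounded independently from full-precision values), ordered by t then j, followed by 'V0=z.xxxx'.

(0,0): Delta=-1.4318 Bond=306.6038
V0=28.8260

Under the risk-neutral measure, an up-move has probability p* = (R−d)/(u−d) = 0.6944 and values discount at R = 1.06.
At expiry t=1: V(1,0)=100.0000, V(1,1)=0.0000
  t=0,j=0: stock 194.0000 → up 226.9800 (V=0.0000), down 157.1400 (V=100.0000). Price 28.8260; hedge Δ=-1.4318, bond B=306.6038.
Root portfolio cost Δ·194+B reproduces V0=28.8260.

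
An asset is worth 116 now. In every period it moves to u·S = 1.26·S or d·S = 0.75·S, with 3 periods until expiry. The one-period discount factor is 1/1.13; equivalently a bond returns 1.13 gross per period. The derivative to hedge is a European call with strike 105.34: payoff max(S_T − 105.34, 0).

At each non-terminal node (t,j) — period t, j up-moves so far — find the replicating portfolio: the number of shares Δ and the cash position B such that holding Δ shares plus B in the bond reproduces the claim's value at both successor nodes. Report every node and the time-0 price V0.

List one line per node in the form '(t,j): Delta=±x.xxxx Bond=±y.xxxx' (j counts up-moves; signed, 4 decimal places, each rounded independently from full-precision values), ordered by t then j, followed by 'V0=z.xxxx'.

Risk-neutral probability p* = (R−d)/(u−d) = (1.13−0.75)/(1.26−0.75) = 0.7451.
At expiry t=3: V(3,0)=0.0000, V(3,1)=0.0000, V(3,2)=32.7812, V(3,3)=126.7036
Node (2,0) S=65.2500: V=(p*·0.0000+(1−p*)·0.0000)/1.13=0.0000; Δ=(0.0000−0.0000)/(82.2150−48.9375)=0.0000; B=V−Δ·S=0.0000
Node (2,1) S=109.6200: V=(p*·32.7812+(1−p*)·0.0000)/1.13=21.6152; Δ=(32.7812−0.0000)/(138.1212−82.2150)=0.5864; B=V−Δ·S=-42.6616
Node (2,2) S=184.1616: V=(p*·126.7036+(1−p*)·32.7812)/1.13=90.9404; Δ=(126.7036−32.7812)/(232.0436−138.1212)=1.0000; B=V−Δ·S=-93.2212
Node (1,0) S=87.0000: V=(p*·21.6152+(1−p*)·0.0000)/1.13=14.2526; Δ=(21.6152−0.0000)/(109.6200−65.2500)=0.4872; B=V−Δ·S=-28.1302
Node (1,1) S=146.1600: V=(p*·90.9404+(1−p*)·21.6152)/1.13=64.8400; Δ=(90.9404−21.6152)/(184.1616−109.6200)=0.9300; B=V−Δ·S=-71.0916
Node (0,0) S=116.0000: V=(p*·64.8400+(1−p*)·14.2526)/1.13=45.9692; Δ=(64.8400−14.2526)/(146.1600−87.0000)=0.8551; B=V−Δ·S=-53.2218
Root portfolio cost Δ·116+B reproduces V0=45.9692.

(0,0): Delta=0.8551 Bond=-53.2218
(1,0): Delta=0.4872 Bond=-28.1302
(1,1): Delta=0.9300 Bond=-71.0916
(2,0): Delta=0.0000 Bond=0.0000
(2,1): Delta=0.5864 Bond=-42.6616
(2,2): Delta=1.0000 Bond=-93.2212
V0=45.9692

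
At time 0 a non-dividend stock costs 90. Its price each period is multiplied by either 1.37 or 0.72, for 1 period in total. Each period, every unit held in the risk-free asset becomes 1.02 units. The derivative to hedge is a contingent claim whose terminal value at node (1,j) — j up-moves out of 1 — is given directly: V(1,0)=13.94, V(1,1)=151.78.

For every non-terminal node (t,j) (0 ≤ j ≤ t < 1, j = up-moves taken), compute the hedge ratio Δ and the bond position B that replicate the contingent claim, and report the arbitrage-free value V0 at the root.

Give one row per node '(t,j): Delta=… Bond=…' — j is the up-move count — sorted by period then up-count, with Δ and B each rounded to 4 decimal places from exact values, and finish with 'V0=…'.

(0,0): Delta=2.3562 Bond=-136.0238
V0=76.0377

The replicating-portfolio and risk-neutral prices coincide; use p* = (1.02−0.72)/(1.37−0.72) = 0.4615 for the latter.
At expiry t=1: V(1,0)=13.9400, V(1,1)=151.7800
Node (0,0) S=90.0000: V=(p*·151.7800+(1−p*)·13.9400)/1.02=76.0377; Δ=(151.7800−13.9400)/(123.3000−64.8000)=2.3562; B=V−Δ·S=-136.0238
Check: Δ(0,0)·S0 + B(0,0) = 76.0377 = V0.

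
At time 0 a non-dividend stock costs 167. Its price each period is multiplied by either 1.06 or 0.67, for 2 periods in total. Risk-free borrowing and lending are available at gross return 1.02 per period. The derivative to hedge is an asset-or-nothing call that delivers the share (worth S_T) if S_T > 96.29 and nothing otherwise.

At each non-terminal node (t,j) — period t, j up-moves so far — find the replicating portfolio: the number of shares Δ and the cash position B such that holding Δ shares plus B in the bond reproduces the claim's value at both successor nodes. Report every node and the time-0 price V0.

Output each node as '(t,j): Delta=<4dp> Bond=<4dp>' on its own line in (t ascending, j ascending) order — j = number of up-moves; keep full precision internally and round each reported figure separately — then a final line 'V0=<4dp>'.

Risk-neutral probability p* = (R−d)/(u−d) = (1.02−0.67)/(1.06−0.67) = 0.8974.
At expiry t=2: V(2,0)=0.0000, V(2,1)=118.6034, V(2,2)=187.6412
(1,0): S=111.8900. Δ = (V_up−V_dn)/(S_up−S_dn) = (118.6034−0.0000)/(118.6034−74.9663) = 2.7179. V = [p*·118.6034 + (1−p*)·0.0000]/1.02 = 104.3519. B = V − Δ·S = -199.7594.
(1,1): S=177.0200. Δ = (V_up−V_dn)/(S_up−S_dn) = (187.6412−118.6034)/(187.6412−118.6034) = 1.0000. V = [p*·187.6412 + (1−p*)·118.6034]/1.02 = 177.0200. B = V − Δ·S = 0.0000.
(0,0): S=167.0000. Δ = (V_up−V_dn)/(S_up−S_dn) = (177.0200−104.3519)/(177.0200−111.8900) = 1.1157. V = [p*·177.0200 + (1−p*)·104.3519]/1.02 = 166.2420. B = V − Δ·S = -20.0864.
The time-0 hedge costs 166.2420, which is the no-arbitrage price.

(0,0): Delta=1.1157 Bond=-20.0864
(1,0): Delta=2.7179 Bond=-199.7594
(1,1): Delta=1.0000 Bond=0.0000
V0=166.2420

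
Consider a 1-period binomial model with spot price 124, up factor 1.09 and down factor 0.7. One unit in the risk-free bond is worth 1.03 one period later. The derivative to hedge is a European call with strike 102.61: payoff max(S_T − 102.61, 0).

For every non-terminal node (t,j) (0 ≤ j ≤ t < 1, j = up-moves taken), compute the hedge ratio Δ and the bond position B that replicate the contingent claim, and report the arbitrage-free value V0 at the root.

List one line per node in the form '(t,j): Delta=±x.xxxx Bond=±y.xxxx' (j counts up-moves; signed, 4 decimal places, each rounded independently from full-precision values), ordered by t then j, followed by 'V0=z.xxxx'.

(0,0): Delta=0.6731 Bond=-56.7214
V0=26.7401

The replicating-portfolio and risk-neutral prices coincide; use p* = (1.03−0.7)/(1.09−0.7) = 0.8462 for the latter.
At expiry t=1: V(1,0)=0.0000, V(1,1)=32.5500
  t=0,j=0: stock 124.0000 → up 135.1600 (V=32.5500), down 86.8000 (V=0.0000). Price 26.7401; hedge Δ=0.6731, bond B=-56.7214.
Self-financing check: at every node Δ·S+B equals the discounted successor values.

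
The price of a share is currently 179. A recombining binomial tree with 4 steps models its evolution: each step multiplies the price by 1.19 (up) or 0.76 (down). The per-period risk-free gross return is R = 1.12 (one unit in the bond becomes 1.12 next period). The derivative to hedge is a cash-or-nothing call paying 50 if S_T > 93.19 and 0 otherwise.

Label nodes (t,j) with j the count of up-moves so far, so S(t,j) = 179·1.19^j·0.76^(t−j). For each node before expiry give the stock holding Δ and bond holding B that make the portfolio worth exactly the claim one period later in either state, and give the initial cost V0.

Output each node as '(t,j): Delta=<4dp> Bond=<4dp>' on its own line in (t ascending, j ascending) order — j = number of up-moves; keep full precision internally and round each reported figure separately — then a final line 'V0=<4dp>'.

Risk-neutral probability p* = (R−d)/(u−d) = (1.12−0.76)/(1.19−0.76) = 0.8372.
Payoff layer (t=4): V(4,0)=0.0000, V(4,1)=50.0000, V(4,2)=50.0000, V(4,3)=50.0000, V(4,4)=50.0000
Node (3,0) S=78.5767: V=(p*·50.0000+(1−p*)·0.0000)/1.12=37.3754; Δ=(50.0000−0.0000)/(93.5063−59.7183)=1.4798; B=V−Δ·S=-78.9037
Node (3,1) S=123.0346: V=(p*·50.0000+(1−p*)·50.0000)/1.12=44.6429; Δ=(50.0000−50.0000)/(146.4111−93.5063)=0.0000; B=V−Δ·S=44.6429
Node (3,2) S=192.6462: V=(p*·50.0000+(1−p*)·50.0000)/1.12=44.6429; Δ=(50.0000−50.0000)/(229.2490−146.4111)=0.0000; B=V−Δ·S=44.6429
Node (3,3) S=301.6435: V=(p*·50.0000+(1−p*)·50.0000)/1.12=44.6429; Δ=(50.0000−50.0000)/(358.9557−229.2490)=0.0000; B=V−Δ·S=44.6429
Node (2,0) S=103.3904: V=(p*·44.6429+(1−p*)·37.3754)/1.12=38.8034; Δ=(44.6429−37.3754)/(123.0346−78.5767)=0.1635; B=V−Δ·S=21.9024
Node (2,1) S=161.8876: V=(p*·44.6429+(1−p*)·44.6429)/1.12=39.8597; Δ=(44.6429−44.6429)/(192.6462−123.0346)=0.0000; B=V−Δ·S=39.8597
Node (2,2) S=253.4819: V=(p*·44.6429+(1−p*)·44.6429)/1.12=39.8597; Δ=(44.6429−44.6429)/(301.6435−192.6462)=0.0000; B=V−Δ·S=39.8597
Node (1,0) S=136.0400: V=(p*·39.8597+(1−p*)·38.8034)/1.12=35.4355; Δ=(39.8597−38.8034)/(161.8876−103.3904)=0.0181; B=V−Δ·S=32.9789
Node (1,1) S=213.0100: V=(p*·39.8597+(1−p*)·39.8597)/1.12=35.5890; Δ=(39.8597−39.8597)/(253.4819−161.8876)=0.0000; B=V−Δ·S=35.5890
Node (0,0) S=179.0000: V=(p*·35.5890+(1−p*)·35.4355)/1.12=31.7536; Δ=(35.5890−35.4355)/(213.0100−136.0400)=0.0020; B=V−Δ·S=31.3965
Each (Δ,B) replicates both successor values, so the strategy is self-financing and V0 is arbitrage-free.

(0,0): Delta=0.0020 Bond=31.3965
(1,0): Delta=0.0181 Bond=32.9789
(1,1): Delta=0.0000 Bond=35.5890
(2,0): Delta=0.1635 Bond=21.9024
(2,1): Delta=0.0000 Bond=39.8597
(2,2): Delta=0.0000 Bond=39.8597
(3,0): Delta=1.4798 Bond=-78.9037
(3,1): Delta=0.0000 Bond=44.6429
(3,2): Delta=0.0000 Bond=44.6429
(3,3): Delta=0.0000 Bond=44.6429
V0=31.7536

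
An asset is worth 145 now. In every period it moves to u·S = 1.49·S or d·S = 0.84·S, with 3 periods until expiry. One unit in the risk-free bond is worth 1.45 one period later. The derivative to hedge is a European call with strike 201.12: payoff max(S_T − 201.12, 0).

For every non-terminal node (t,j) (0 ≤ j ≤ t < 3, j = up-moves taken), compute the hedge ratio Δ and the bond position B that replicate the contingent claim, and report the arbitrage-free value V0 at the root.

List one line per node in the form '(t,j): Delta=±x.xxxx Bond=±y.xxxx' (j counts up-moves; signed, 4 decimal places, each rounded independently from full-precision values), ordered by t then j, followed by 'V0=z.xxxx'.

Risk-neutral probability p* = (R−d)/(u−d) = (1.45−0.84)/(1.49−0.84) = 0.9385.
Payoff layer (t=3): V(3,0)=0.0000, V(3,1)=0.0000, V(3,2)=69.2882, V(3,3)=278.5326
  t=2,j=0: stock 102.3120 → up 152.4449 (V=0.0000), down 85.9421 (V=0.0000). Price 0.0000; hedge Δ=0.0000, bond B=0.0000.
  t=2,j=1: stock 181.4820 → up 270.4082 (V=69.2882), down 152.4449 (V=0.0000). Price 44.8443; hedge Δ=0.5874, bond B=-61.7529.
  t=2,j=2: stock 321.9145 → up 479.6526 (V=278.5326), down 270.4082 (V=69.2882). Price 183.2111; hedge Δ=1.0000, bond B=-138.7034.
  t=1,j=0: stock 121.8000 → up 181.4820 (V=44.8443), down 102.3120 (V=0.0000). Price 29.0239; hedge Δ=0.5664, bond B=-39.9674.
  t=1,j=1: stock 216.0500 → up 321.9145 (V=183.2111), down 181.4820 (V=44.8443). Price 120.4801; hedge Δ=0.9853, bond B=-92.3917.
  t=0,j=0: stock 145.0000 → up 216.0500 (V=120.4801), down 121.8000 (V=29.0239). Price 79.2083; hedge Δ=0.9704, bond B=-61.4935.
Self-financing check: at every node Δ·S+B equals the discounted successor values.

(0,0): Delta=0.9704 Bond=-61.4935
(1,0): Delta=0.5664 Bond=-39.9674
(1,1): Delta=0.9853 Bond=-92.3917
(2,0): Delta=0.0000 Bond=0.0000
(2,1): Delta=0.5874 Bond=-61.7529
(2,2): Delta=1.0000 Bond=-138.7034
V0=79.2083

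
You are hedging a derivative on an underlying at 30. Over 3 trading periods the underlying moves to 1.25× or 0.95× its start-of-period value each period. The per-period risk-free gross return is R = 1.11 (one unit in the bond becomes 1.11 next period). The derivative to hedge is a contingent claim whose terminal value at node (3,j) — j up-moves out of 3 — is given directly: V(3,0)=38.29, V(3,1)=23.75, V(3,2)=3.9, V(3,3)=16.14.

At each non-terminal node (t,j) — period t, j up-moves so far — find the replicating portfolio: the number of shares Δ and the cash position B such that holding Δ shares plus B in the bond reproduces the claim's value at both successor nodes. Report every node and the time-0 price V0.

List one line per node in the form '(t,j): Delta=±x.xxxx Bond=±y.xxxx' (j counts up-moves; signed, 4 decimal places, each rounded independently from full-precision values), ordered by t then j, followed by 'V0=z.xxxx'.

No-arbitrage ⇒ martingale measure with p* = (R−d)/(u−d) = 0.5333.
At expiry t=3: V(3,0)=38.2900, V(3,1)=23.7500, V(3,2)=3.9000, V(3,3)=16.1400
  t=2,j=0: stock 27.0750 → up 33.8438 (V=23.7500), down 25.7212 (V=38.2900). Price 27.5093; hedge Δ=-1.7901, bond B=75.9760.
  t=2,j=1: stock 35.6250 → up 44.5312 (V=3.9000), down 33.8438 (V=23.7500). Price 11.8589; hedge Δ=-1.8573, bond B=78.0255.
  t=2,j=2: stock 46.8750 → up 58.5938 (V=16.1400), down 44.5312 (V=3.9000). Price 9.3946; hedge Δ=0.8704, bond B=-31.4054.
  t=1,j=0: stock 28.5000 → up 35.6250 (V=11.8589), down 27.0750 (V=27.5093). Price 17.2634; hedge Δ=-1.8305, bond B=69.4316.
  t=1,j=1: stock 37.5000 → up 46.8750 (V=9.3946), down 35.6250 (V=11.8589). Price 9.4996; hedge Δ=-0.2190, bond B=17.7138.
  t=0,j=0: stock 30.0000 → up 37.5000 (V=9.4996), down 28.5000 (V=17.2634). Price 11.8223; hedge Δ=-0.8626, bond B=37.7016.
Each (Δ,B) replicates both successor values, so the strategy is self-financing and V0 is arbitrage-free.

(0,0): Delta=-0.8626 Bond=37.7016
(1,0): Delta=-1.8305 Bond=69.4316
(1,1): Delta=-0.2190 Bond=17.7138
(2,0): Delta=-1.7901 Bond=75.9760
(2,1): Delta=-1.8573 Bond=78.0255
(2,2): Delta=0.8704 Bond=-31.4054
V0=11.8223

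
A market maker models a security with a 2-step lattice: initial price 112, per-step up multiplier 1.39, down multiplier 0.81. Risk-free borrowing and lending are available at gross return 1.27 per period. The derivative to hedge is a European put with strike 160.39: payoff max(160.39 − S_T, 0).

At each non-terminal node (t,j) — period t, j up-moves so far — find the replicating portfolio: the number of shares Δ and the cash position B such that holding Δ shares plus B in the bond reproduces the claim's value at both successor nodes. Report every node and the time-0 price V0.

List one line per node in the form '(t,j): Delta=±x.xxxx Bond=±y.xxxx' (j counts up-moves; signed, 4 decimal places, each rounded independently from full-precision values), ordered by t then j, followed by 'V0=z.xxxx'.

(0,0): Delta=-0.4616 Bond=60.9821
(1,0): Delta=-1.0000 Bond=126.2913
(1,1): Delta=-0.3797 Bond=64.7054
V0=9.2834

Under the risk-neutral measure, an up-move has probability p* = (R−d)/(u−d) = 0.7931 and values discount at R = 1.27.
Terminal values V(2,·): V(2,0)=86.9068, V(2,1)=34.2892, V(2,2)=0.0000
(1,0): S=90.7200. Δ = (V_up−V_dn)/(S_up−S_dn) = (34.2892−86.9068)/(126.1008−73.4832) = -1.0000. V = [p*·34.2892 + (1−p*)·86.9068]/1.27 = 35.5713. B = V − Δ·S = 126.2913.
(1,1): S=155.6800. Δ = (V_up−V_dn)/(S_up−S_dn) = (0.0000−34.2892)/(216.3952−126.1008) = -0.3797. V = [p*·0.0000 + (1−p*)·34.2892]/1.27 = 5.5861. B = V − Δ·S = 64.7054.
(0,0): S=112.0000. Δ = (V_up−V_dn)/(S_up−S_dn) = (5.5861−35.5713)/(155.6800−90.7200) = -0.4616. V = [p*·5.5861 + (1−p*)·35.5713]/1.27 = 9.2834. B = V − Δ·S = 60.9821.
Self-financing check: at every node Δ·S+B equals the discounted successor values.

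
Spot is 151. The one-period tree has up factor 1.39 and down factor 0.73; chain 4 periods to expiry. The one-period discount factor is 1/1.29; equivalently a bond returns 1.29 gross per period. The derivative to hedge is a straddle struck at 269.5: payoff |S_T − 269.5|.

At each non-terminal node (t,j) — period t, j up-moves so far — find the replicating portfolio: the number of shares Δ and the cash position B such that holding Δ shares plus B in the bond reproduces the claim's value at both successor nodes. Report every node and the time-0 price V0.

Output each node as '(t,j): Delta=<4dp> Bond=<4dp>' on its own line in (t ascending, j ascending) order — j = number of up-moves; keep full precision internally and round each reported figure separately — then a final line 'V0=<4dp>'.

(0,0): Delta=0.6096 Bond=-28.5117
(1,0): Delta=-0.6844 Bond=105.8561
(1,1): Delta=0.7309 Bond=-62.2509
(2,0): Delta=-1.0000 Bond=161.9494
(2,1): Delta=-0.6548 Bond=132.0195
(2,2): Delta=0.8609 Bond=-118.2185
(3,0): Delta=-1.0000 Bond=208.9147
(3,1): Delta=-1.0000 Bond=208.9147
(3,2): Delta=-0.6224 Bond=163.4106
(3,3): Delta=1.0000 Bond=-208.9147
V0=63.5348

The replicating-portfolio and risk-neutral prices coincide; use p* = (1.29−0.73)/(1.39−0.73) = 0.8485 for the latter.
Terminal values V(4,·): V(4,0)=226.6187, V(4,1)=187.8492, V(4,2)=114.0280, V(4,3)=26.5358, V(4,4)=294.1846
  t=3,j=0: stock 58.7416 → up 81.6508 (V=187.8492), down 42.8813 (V=226.6187). Price 150.1732; hedge Δ=-1.0000, bond B=208.9147.
  t=3,j=1: stock 111.8504 → up 155.4720 (V=114.0280), down 81.6508 (V=187.8492). Price 97.0643; hedge Δ=-1.0000, bond B=208.9147.
  t=3,j=2: stock 212.9754 → up 296.0358 (V=26.5358), down 155.4720 (V=114.0280). Price 30.8466; hedge Δ=-0.6224, bond B=163.4106.
  t=3,j=3: stock 405.5285 → up 563.6846 (V=294.1846), down 296.0358 (V=26.5358). Price 196.6137; hedge Δ=1.0000, bond B=-208.9147.
  t=2,j=0: stock 80.4679 → up 111.8504 (V=97.0643), down 58.7416 (V=150.1732). Price 81.4815; hedge Δ=-1.0000, bond B=161.9494.
  t=2,j=1: stock 153.2197 → up 212.9754 (V=30.8466), down 111.8504 (V=97.0643). Price 31.6896; hedge Δ=-0.6548, bond B=132.0195.
  t=2,j=2: stock 291.7471 → up 405.5285 (V=196.6137), down 212.9754 (V=30.8466). Price 132.9438; hedge Δ=0.8609, bond B=-118.2185.
  t=1,j=0: stock 110.2300 → up 153.2197 (V=31.6896), down 80.4679 (V=81.4815). Price 30.4138; hedge Δ=-0.6844, bond B=105.8561.
  t=1,j=1: stock 209.8900 → up 291.7471 (V=132.9438), down 153.2197 (V=31.6896). Price 91.1645; hedge Δ=0.7309, bond B=-62.2509.
  t=0,j=0: stock 151.0000 → up 209.8900 (V=91.1645), down 110.2300 (V=30.4138). Price 63.5348; hedge Δ=0.6096, bond B=-28.5117.
Check: Δ(0,0)·S0 + B(0,0) = 63.5348 = V0.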